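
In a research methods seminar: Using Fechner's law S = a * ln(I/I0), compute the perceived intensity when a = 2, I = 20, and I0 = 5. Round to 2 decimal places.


S = 2 * ln(20/5)
I/I0 = 4.0
ln(4.0) = 1.3863
S = 2 * 1.3863
= 2.77


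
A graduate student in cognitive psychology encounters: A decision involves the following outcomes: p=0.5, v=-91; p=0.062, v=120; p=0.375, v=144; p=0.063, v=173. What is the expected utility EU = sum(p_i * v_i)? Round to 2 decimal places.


EU = sum(p_i * v_i)
0.5 * -91 = -45.5
0.062 * 120 = 7.44
0.375 * 144 = 54.0
0.063 * 173 = 10.899
EU = -45.5 + 7.44 + 54.0 + 10.899
= 26.84


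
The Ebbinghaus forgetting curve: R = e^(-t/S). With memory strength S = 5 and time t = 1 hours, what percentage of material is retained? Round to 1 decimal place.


R = e^(-t/S)
-t/S = -1/5 = -0.2
R = e^(-0.2) = 0.818731
Percentage = 0.818731 * 100
= 81.9


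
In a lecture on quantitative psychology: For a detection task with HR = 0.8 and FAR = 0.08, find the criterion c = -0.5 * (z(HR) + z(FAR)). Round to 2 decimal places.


c = -0.5 * (z(HR) + z(FAR))
z(0.8) = 0.8416
z(0.08) = -1.4051
c = -0.5 * (0.8416 + -1.4051)
= -0.5 * -0.5635
= 0.28


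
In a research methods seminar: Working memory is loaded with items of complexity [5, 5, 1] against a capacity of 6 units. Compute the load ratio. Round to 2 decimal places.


Total complexity = 5 + 5 + 1 = 11
Load = total / capacity = 11 / 6
= 1.83


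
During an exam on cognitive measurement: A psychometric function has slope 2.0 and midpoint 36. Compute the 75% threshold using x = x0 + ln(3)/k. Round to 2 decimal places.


At P = 0.75: 0.75 = 1/(1 + e^(-k*(x-x0)))
Solving: e^(-k*(x-x0)) = 1/3
x = x0 + ln(3)/k
ln(3) = 1.0986
x = 36 + 1.0986/2.0
= 36 + 0.5493
= 36.55


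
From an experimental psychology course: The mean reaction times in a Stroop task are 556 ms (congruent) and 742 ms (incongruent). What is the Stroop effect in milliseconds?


Stroop effect = RT(incongruent) - RT(congruent)
= 742 - 556
= 186 ms


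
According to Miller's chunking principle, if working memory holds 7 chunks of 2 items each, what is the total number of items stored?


Total items = chunks * items_per_chunk
= 7 * 2
= 14


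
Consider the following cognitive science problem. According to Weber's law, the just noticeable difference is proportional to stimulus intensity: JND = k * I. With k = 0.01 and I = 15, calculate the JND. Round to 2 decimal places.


JND = k * I
JND = 0.01 * 15
= 0.15


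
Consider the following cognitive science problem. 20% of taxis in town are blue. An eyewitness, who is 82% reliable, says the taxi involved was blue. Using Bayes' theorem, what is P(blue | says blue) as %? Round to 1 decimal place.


P(blue | says blue) = P(says blue | blue)*P(blue) / [P(says blue | blue)*P(blue) + P(says blue | not blue)*P(not blue)]
Numerator = 0.82 * 0.2 = 0.164
False identification = 0.18 * 0.8 = 0.144
P = 0.164 / (0.164 + 0.144)
= 0.164 / 0.308
As percentage = 53.2


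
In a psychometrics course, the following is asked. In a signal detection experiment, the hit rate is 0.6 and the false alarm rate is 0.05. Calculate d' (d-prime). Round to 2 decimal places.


d' = z(HR) - z(FAR)
z(0.6) = 0.2533
z(0.05) = -1.6449
d' = 0.2533 - -1.6449
= 1.90


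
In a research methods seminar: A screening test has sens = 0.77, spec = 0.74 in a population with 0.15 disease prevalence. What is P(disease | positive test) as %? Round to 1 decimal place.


PPV = (sens * prev) / (sens * prev + (1-spec) * (1-prev))
Numerator = 0.77 * 0.15 = 0.1155
P(positive and no disease) = (1 - spec) * (1 - prev) = (1 - 0.74) * (1 - 0.15) = 0.221
Denominator = 0.1155 + 0.221 = 0.3365
PPV = 0.1155 / 0.3365 = 0.343239
As percentage = 34.3


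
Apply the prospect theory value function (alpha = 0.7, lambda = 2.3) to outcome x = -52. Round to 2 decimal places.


Since x = -52 < 0, use v(x) = -lambda*(-x)^alpha
(-x) = 52
52^0.7 = 15.8929
v(-52) = -2.3 * 15.8929
= -36.55


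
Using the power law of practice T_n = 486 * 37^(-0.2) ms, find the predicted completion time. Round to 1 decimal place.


T_n = 486 * 37^(-0.2)
37^(-0.2) = 0.485691
T_n = 486 * 0.485691
= 236.0 ms


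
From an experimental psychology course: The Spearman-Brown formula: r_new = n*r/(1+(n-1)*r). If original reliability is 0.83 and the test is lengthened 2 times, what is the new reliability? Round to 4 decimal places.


r_new = n*r / (1 + (n-1)*r)
Numerator = 2 * 0.83 = 1.66
Denominator = 1 + 1 * 0.83 = 1.83
r_new = 1.66 / 1.83
= 0.9071


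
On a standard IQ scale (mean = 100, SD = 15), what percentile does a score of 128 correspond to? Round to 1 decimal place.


z = (IQ - mean) / SD
z = (128 - 100) / 15 = 1.8667
Percentile = Phi(1.8667) * 100
Phi(1.8667) = 0.969028
= 96.9


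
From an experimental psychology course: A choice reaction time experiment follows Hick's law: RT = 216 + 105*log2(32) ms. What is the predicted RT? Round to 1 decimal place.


RT = 216 + 105 * log2(32)
log2(32) = 5.0
RT = 216 + 105 * 5.0
= 216 + 525.0
= 741.0 ms


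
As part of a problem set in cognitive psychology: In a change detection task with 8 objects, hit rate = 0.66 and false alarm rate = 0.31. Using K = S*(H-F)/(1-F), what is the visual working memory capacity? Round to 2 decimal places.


K = S * (H - F) / (1 - F)
H - F = 0.35
1 - F = 0.69
K = 8 * 0.35 / 0.69
= 4.06


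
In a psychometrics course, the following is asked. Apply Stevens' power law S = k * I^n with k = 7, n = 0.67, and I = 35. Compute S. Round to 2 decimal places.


S = 7 * 35^0.67
35^0.67 = 10.8274
S = 7 * 10.8274
= 75.79


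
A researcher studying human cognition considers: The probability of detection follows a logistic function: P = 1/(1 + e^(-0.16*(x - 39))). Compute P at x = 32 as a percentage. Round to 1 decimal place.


P(x) = 1/(1 + e^(-0.16*(32 - 39)))
Exponent = -0.16 * -7 = 1.12
e^(1.12) = 3.064854
P = 1/(1 + 3.064854) = 0.246011
Percentage = 24.6


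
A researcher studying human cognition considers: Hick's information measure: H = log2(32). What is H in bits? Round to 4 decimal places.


H = log2(n)
H = log2(32)
= 5.0000


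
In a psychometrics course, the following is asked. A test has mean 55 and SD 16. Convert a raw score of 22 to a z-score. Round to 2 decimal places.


z = (X - mu) / sigma
= (22 - 55) / 16
= -33 / 16
= -2.06


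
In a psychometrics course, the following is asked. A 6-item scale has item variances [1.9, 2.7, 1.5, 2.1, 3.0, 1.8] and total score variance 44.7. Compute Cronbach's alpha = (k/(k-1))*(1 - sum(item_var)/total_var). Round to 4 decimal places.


alpha = (k/(k-1)) * (1 - sum(s_i^2)/s_total^2)
sum(item variances) = 13.0
k/(k-1) = 6/5 = 1.2
1 - 13.0/44.7 = 1 - 0.290828 = 0.709172
alpha = 1.2 * 0.709172
= 0.8510


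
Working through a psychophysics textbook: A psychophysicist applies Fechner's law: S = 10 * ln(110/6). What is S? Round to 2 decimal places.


S = 10 * ln(110/6)
I/I0 = 18.333333
ln(18.333333) = 2.9087
S = 10 * 2.9087
= 29.09


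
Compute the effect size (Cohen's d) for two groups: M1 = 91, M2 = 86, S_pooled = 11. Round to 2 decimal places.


Cohen's d = (M1 - M2) / S_pooled
= (91 - 86) / 11
= 5 / 11
= 0.45


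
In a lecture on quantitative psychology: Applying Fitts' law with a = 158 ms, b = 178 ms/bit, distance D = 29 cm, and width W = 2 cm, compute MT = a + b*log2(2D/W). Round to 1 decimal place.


MT = 158 + 178 * log2(2*29/2)
2D/W = 29.0
log2(29.0) = 4.858
MT = 158 + 178 * 4.858
= 1022.7 ms


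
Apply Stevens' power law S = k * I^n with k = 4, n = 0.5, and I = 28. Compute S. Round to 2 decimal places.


S = 4 * 28^0.5
28^0.5 = 5.2915
S = 4 * 5.2915
= 21.17


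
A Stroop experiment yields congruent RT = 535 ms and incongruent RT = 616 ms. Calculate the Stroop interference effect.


Stroop effect = RT(incongruent) - RT(congruent)
= 616 - 535
= 81 ms


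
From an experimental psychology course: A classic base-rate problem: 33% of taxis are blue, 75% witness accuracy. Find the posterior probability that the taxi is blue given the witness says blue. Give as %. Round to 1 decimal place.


P(blue | says blue) = P(says blue | blue)*P(blue) / [P(says blue | blue)*P(blue) + P(says blue | not blue)*P(not blue)]
Numerator = 0.75 * 0.33 = 0.2475
False identification = 0.25 * 0.67 = 0.1675
P = 0.2475 / (0.2475 + 0.1675)
= 0.2475 / 0.415
As percentage = 59.6


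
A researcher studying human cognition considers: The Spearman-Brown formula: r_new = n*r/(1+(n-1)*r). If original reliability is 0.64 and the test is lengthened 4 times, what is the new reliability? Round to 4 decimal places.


r_new = n*r / (1 + (n-1)*r)
Numerator = 4 * 0.64 = 2.56
Denominator = 1 + 3 * 0.64 = 2.92
r_new = 2.56 / 2.92
= 0.8767


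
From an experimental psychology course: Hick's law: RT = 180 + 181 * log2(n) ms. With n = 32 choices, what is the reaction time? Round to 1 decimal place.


RT = 180 + 181 * log2(32)
log2(32) = 5.0
RT = 180 + 181 * 5.0
= 180 + 905.0
= 1085.0 ms


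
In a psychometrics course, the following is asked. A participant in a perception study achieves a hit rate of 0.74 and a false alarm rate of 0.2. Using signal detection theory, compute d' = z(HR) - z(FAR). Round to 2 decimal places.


d' = z(HR) - z(FAR)
z(0.74) = 0.6433
z(0.2) = -0.8416
d' = 0.6433 - -0.8416
= 1.48


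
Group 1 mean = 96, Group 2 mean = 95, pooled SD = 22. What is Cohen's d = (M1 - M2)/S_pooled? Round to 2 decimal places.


Cohen's d = (M1 - M2) / S_pooled
= (96 - 95) / 22
= 1 / 22
= 0.05


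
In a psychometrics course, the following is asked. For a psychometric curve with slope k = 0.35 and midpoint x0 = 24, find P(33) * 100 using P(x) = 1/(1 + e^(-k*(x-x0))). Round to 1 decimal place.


P(x) = 1/(1 + e^(-0.35*(33 - 24)))
Exponent = -0.35 * 9 = -3.15
e^(-3.15) = 0.042852
P = 1/(1 + 0.042852) = 0.958909
Percentage = 95.9


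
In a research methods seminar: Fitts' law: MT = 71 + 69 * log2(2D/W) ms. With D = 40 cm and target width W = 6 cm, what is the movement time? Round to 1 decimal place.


MT = 71 + 69 * log2(2*40/6)
2D/W = 13.333333
log2(13.333333) = 3.737
MT = 71 + 69 * 3.737
= 328.9 ms


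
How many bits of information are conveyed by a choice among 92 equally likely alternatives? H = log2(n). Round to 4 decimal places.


H = log2(n)
H = log2(92)
= 6.5236


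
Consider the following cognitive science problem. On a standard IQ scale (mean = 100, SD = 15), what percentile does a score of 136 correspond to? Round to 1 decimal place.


z = (IQ - mean) / SD
z = (136 - 100) / 15 = 2.4
Percentile = Phi(2.4) * 100
Phi(2.4) = 0.991802
= 99.2


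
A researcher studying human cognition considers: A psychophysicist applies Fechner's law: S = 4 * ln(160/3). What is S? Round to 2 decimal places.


S = 4 * ln(160/3)
I/I0 = 53.333333
ln(53.333333) = 3.9766
S = 4 * 3.9766
= 15.91


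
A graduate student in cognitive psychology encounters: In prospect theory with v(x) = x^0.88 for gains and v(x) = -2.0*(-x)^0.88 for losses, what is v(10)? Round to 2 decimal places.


Since x = 10 >= 0, use v(x) = x^0.88
10^0.88 = 7.5858
v(10) = 7.59


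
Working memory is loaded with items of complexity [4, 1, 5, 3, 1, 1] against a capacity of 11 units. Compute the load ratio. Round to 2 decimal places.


Total complexity = 4 + 1 + 5 + 3 + 1 + 1 = 15
Load = total / capacity = 15 / 11
= 1.36


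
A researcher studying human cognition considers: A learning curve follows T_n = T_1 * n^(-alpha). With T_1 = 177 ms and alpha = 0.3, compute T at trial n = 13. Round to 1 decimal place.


T_n = 177 * 13^(-0.3)
13^(-0.3) = 0.463252
T_n = 177 * 0.463252
= 82.0 ms


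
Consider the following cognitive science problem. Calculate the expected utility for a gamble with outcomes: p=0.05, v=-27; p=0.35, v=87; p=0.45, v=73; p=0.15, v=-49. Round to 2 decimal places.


EU = sum(p_i * v_i)
0.05 * -27 = -1.35
0.35 * 87 = 30.45
0.45 * 73 = 32.85
0.15 * -49 = -7.35
EU = -1.35 + 30.45 + 32.85 + -7.35
= 54.60


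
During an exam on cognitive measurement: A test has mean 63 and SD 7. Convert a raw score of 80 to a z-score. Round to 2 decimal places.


z = (X - mu) / sigma
= (80 - 63) / 7
= 17 / 7
= 2.43


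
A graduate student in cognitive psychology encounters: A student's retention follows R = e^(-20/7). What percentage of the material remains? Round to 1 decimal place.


R = e^(-t/S)
-t/S = -20/7 = -2.857143
R = e^(-2.857143) = 0.057433
Percentage = 0.057433 * 100
= 5.7


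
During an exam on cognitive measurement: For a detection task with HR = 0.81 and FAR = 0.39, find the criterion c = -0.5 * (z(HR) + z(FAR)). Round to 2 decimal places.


c = -0.5 * (z(HR) + z(FAR))
z(0.81) = 0.8779
z(0.39) = -0.2793
c = -0.5 * (0.8779 + -0.2793)
= -0.5 * 0.5986
= -0.30


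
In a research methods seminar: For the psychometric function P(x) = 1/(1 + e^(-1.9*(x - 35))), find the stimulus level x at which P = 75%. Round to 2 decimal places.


At P = 0.75: 0.75 = 1/(1 + e^(-k*(x-x0)))
Solving: e^(-k*(x-x0)) = 1/3
x = x0 + ln(3)/k
ln(3) = 1.0986
x = 35 + 1.0986/1.9
= 35 + 0.5782
= 35.58


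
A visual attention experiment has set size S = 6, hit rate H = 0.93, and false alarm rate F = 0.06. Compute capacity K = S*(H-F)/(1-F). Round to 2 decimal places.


K = S * (H - F) / (1 - F)
H - F = 0.87
1 - F = 0.94
K = 6 * 0.87 / 0.94
= 5.55


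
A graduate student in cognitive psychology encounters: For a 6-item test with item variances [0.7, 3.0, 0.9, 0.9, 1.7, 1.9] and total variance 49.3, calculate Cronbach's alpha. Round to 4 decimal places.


alpha = (k/(k-1)) * (1 - sum(s_i^2)/s_total^2)
sum(item variances) = 9.1
k/(k-1) = 6/5 = 1.2
1 - 9.1/49.3 = 1 - 0.184584 = 0.815416
alpha = 1.2 * 0.815416
= 0.9785


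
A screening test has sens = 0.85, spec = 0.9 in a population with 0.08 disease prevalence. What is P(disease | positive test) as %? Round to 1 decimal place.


PPV = (sens * prev) / (sens * prev + (1-spec) * (1-prev))
Numerator = 0.85 * 0.08 = 0.068
P(positive and no disease) = (1 - spec) * (1 - prev) = (1 - 0.9) * (1 - 0.08) = 0.092
Denominator = 0.068 + 0.092 = 0.16
PPV = 0.068 / 0.16 = 0.425
As percentage = 42.5


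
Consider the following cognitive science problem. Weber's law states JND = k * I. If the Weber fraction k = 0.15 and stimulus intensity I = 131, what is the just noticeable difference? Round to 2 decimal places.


JND = k * I
JND = 0.15 * 131
= 19.65


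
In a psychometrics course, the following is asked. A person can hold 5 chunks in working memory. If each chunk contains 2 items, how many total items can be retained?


Total items = chunks * items_per_chunk
= 5 * 2
= 10


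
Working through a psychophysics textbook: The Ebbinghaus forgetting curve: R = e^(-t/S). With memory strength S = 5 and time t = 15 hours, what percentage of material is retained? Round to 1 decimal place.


R = e^(-t/S)
-t/S = -15/5 = -3.0
R = e^(-3.0) = 0.049787
Percentage = 0.049787 * 100
= 5.0


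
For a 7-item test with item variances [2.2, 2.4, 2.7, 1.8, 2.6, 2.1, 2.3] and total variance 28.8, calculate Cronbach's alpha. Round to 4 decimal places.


alpha = (k/(k-1)) * (1 - sum(s_i^2)/s_total^2)
sum(item variances) = 16.1
k/(k-1) = 7/6 = 1.166667
1 - 16.1/28.8 = 1 - 0.559028 = 0.440972
alpha = 1.166667 * 0.440972
= 0.5145


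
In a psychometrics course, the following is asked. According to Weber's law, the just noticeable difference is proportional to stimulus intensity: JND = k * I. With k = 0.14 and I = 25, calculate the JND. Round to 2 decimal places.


JND = k * I
JND = 0.14 * 25
= 3.50


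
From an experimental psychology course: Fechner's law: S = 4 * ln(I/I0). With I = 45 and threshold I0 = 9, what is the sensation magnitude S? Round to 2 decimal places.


S = 4 * ln(45/9)
I/I0 = 5.0
ln(5.0) = 1.6094
S = 4 * 1.6094
= 6.44


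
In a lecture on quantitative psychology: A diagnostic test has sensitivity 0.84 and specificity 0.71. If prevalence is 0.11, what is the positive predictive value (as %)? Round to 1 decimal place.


PPV = (sens * prev) / (sens * prev + (1-spec) * (1-prev))
Numerator = 0.84 * 0.11 = 0.0924
P(positive and no disease) = (1 - spec) * (1 - prev) = (1 - 0.71) * (1 - 0.11) = 0.2581
Denominator = 0.0924 + 0.2581 = 0.3505
PPV = 0.0924 / 0.3505 = 0.263623
As percentage = 26.4


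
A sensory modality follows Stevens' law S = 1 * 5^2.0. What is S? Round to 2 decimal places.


S = 1 * 5^2.0
5^2.0 = 25.0
S = 1 * 25.0
= 25.00


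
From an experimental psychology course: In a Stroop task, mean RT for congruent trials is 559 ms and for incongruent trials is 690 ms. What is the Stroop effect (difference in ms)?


Stroop effect = RT(incongruent) - RT(congruent)
= 690 - 559
= 131 ms


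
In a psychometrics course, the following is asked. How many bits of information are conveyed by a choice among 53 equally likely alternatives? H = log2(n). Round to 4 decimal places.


H = log2(n)
H = log2(53)
= 5.7279


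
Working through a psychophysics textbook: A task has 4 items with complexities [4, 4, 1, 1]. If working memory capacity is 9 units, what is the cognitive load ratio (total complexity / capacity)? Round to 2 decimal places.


Total complexity = 4 + 4 + 1 + 1 = 10
Load = total / capacity = 10 / 9
= 1.11


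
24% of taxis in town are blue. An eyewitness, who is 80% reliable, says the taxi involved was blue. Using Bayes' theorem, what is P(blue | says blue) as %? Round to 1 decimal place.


P(blue | says blue) = P(says blue | blue)*P(blue) / [P(says blue | blue)*P(blue) + P(says blue | not blue)*P(not blue)]
Numerator = 0.8 * 0.24 = 0.192
False identification = 0.2 * 0.76 = 0.152
P = 0.192 / (0.192 + 0.152)
= 0.192 / 0.344
As percentage = 55.8


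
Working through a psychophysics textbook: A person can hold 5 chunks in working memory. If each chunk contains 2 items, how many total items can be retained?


Total items = chunks * items_per_chunk
= 5 * 2
= 10


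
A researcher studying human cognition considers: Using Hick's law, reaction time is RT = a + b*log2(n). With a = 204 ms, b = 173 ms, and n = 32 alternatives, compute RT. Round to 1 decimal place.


RT = 204 + 173 * log2(32)
log2(32) = 5.0
RT = 204 + 173 * 5.0
= 204 + 865.0
= 1069.0 ms


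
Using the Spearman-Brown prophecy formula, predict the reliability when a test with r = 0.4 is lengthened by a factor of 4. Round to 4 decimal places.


r_new = n*r / (1 + (n-1)*r)
Numerator = 4 * 0.4 = 1.6
Denominator = 1 + 3 * 0.4 = 2.2
r_new = 1.6 / 2.2
= 0.7273


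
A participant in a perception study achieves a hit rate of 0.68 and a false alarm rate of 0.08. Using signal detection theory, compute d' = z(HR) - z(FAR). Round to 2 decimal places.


d' = z(HR) - z(FAR)
z(0.68) = 0.4677
z(0.08) = -1.4051
d' = 0.4677 - -1.4051
= 1.87


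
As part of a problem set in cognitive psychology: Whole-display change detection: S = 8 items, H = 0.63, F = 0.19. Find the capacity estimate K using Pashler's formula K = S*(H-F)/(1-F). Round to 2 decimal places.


K = S * (H - F) / (1 - F)
H - F = 0.44
1 - F = 0.81
K = 8 * 0.44 / 0.81
= 4.35


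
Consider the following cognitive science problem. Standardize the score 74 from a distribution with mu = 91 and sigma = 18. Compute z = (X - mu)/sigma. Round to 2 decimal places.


z = (X - mu) / sigma
= (74 - 91) / 18
= -17 / 18
= -0.94


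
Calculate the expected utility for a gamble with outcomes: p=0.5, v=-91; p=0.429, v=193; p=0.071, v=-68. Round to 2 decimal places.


EU = sum(p_i * v_i)
0.5 * -91 = -45.5
0.429 * 193 = 82.797
0.071 * -68 = -4.828
EU = -45.5 + 82.797 + -4.828
= 32.47


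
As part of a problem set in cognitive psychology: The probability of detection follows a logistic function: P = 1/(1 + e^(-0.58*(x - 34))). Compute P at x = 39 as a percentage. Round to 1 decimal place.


P(x) = 1/(1 + e^(-0.58*(39 - 34)))
Exponent = -0.58 * 5 = -2.9
e^(-2.9) = 0.055023
P = 1/(1 + 0.055023) = 0.947847
Percentage = 94.8


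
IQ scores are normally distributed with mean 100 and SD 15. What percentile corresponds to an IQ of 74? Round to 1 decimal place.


z = (IQ - mean) / SD
z = (74 - 100) / 15 = -1.7333
Percentile = Phi(-1.7333) * 100
Phi(-1.7333) = 0.041521
= 4.2


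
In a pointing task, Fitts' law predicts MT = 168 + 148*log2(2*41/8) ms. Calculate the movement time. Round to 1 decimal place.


MT = 168 + 148 * log2(2*41/8)
2D/W = 10.25
log2(10.25) = 3.3576
MT = 168 + 148 * 3.3576
= 664.9 ms


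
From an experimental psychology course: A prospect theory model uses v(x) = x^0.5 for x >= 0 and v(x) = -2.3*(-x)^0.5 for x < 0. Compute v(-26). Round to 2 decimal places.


Since x = -26 < 0, use v(x) = -lambda*(-x)^alpha
(-x) = 26
26^0.5 = 5.099
v(-26) = -2.3 * 5.099
= -11.73


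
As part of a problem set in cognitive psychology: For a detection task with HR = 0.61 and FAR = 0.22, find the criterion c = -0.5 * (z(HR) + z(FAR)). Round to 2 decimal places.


c = -0.5 * (z(HR) + z(FAR))
z(0.61) = 0.2793
z(0.22) = -0.7722
c = -0.5 * (0.2793 + -0.7722)
= -0.5 * -0.4929
= 0.25


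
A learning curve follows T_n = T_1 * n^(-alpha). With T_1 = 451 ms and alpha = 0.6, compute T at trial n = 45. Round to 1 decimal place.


T_n = 451 * 45^(-0.6)
45^(-0.6) = 0.101876
T_n = 451 * 0.101876
= 45.9 ms


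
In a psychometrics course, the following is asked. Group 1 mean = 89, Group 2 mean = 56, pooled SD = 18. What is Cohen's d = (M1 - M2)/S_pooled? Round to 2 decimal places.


Cohen's d = (M1 - M2) / S_pooled
= (89 - 56) / 18
= 33 / 18
= 1.83


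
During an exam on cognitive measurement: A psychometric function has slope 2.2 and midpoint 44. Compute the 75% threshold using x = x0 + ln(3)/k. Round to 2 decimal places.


At P = 0.75: 0.75 = 1/(1 + e^(-k*(x-x0)))
Solving: e^(-k*(x-x0)) = 1/3
x = x0 + ln(3)/k
ln(3) = 1.0986
x = 44 + 1.0986/2.2
= 44 + 0.4994
= 44.50


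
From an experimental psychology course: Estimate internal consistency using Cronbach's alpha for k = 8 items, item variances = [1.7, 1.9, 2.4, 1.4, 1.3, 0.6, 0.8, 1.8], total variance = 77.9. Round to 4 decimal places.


alpha = (k/(k-1)) * (1 - sum(s_i^2)/s_total^2)
sum(item variances) = 11.9
k/(k-1) = 8/7 = 1.142857
1 - 11.9/77.9 = 1 - 0.15276 = 0.84724
alpha = 1.142857 * 0.84724
= 0.9683


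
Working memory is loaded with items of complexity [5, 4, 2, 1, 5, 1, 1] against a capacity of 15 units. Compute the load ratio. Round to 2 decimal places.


Total complexity = 5 + 4 + 2 + 1 + 5 + 1 + 1 = 19
Load = total / capacity = 19 / 15
= 1.27


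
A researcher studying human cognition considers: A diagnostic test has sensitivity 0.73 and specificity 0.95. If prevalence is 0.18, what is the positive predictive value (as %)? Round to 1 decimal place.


PPV = (sens * prev) / (sens * prev + (1-spec) * (1-prev))
Numerator = 0.73 * 0.18 = 0.1314
P(positive and no disease) = (1 - spec) * (1 - prev) = (1 - 0.95) * (1 - 0.18) = 0.041
Denominator = 0.1314 + 0.041 = 0.1724
PPV = 0.1314 / 0.1724 = 0.762181
As percentage = 76.2


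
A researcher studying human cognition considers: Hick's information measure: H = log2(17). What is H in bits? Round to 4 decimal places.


H = log2(n)
H = log2(17)
= 4.0875


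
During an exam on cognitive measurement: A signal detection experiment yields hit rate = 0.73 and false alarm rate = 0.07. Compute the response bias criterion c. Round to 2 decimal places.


c = -0.5 * (z(HR) + z(FAR))
z(0.73) = 0.6128
z(0.07) = -1.4758
c = -0.5 * (0.6128 + -1.4758)
= -0.5 * -0.863
= 0.43


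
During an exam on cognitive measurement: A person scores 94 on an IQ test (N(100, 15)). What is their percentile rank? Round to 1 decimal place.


z = (IQ - mean) / SD
z = (94 - 100) / 15 = -0.4
Percentile = Phi(-0.4) * 100
Phi(-0.4) = 0.344578
= 34.5


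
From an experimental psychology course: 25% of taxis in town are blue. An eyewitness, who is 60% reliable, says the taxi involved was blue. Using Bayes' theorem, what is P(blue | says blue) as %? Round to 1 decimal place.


P(blue | says blue) = P(says blue | blue)*P(blue) / [P(says blue | blue)*P(blue) + P(says blue | not blue)*P(not blue)]
Numerator = 0.6 * 0.25 = 0.15
False identification = 0.4 * 0.75 = 0.3
P = 0.15 / (0.15 + 0.3)
= 0.15 / 0.45
As percentage = 33.3


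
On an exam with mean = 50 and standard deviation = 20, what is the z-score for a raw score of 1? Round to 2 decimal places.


z = (X - mu) / sigma
= (1 - 50) / 20
= -49 / 20
= -2.45


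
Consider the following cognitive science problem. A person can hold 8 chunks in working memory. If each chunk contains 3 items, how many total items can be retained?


Total items = chunks * items_per_chunk
= 8 * 3
= 24


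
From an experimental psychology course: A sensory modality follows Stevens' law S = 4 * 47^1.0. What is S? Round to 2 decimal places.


S = 4 * 47^1.0
47^1.0 = 47.0
S = 4 * 47.0
= 188.00


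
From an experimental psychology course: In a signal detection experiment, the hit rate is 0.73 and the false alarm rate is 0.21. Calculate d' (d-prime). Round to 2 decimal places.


d' = z(HR) - z(FAR)
z(0.73) = 0.6128
z(0.21) = -0.8064
d' = 0.6128 - -0.8064
= 1.42


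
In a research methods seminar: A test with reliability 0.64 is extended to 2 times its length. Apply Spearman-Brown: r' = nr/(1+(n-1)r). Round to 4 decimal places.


r_new = n*r / (1 + (n-1)*r)
Numerator = 2 * 0.64 = 1.28
Denominator = 1 + 1 * 0.64 = 1.64
r_new = 1.28 / 1.64
= 0.7805


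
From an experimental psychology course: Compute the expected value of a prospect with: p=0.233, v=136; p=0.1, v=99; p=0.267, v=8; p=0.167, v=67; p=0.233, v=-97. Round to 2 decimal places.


EU = sum(p_i * v_i)
0.233 * 136 = 31.688
0.1 * 99 = 9.9
0.267 * 8 = 2.136
0.167 * 67 = 11.189
0.233 * -97 = -22.601
EU = 31.688 + 9.9 + 2.136 + 11.189 + -22.601
= 32.31


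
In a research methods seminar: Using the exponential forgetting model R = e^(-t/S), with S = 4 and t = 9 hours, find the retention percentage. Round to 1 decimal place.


R = e^(-t/S)
-t/S = -9/4 = -2.25
R = e^(-2.25) = 0.105399
Percentage = 0.105399 * 100
= 10.5


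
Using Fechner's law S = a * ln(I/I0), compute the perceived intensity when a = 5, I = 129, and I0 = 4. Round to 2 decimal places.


S = 5 * ln(129/4)
I/I0 = 32.25
ln(32.25) = 3.4735
S = 5 * 3.4735
= 17.37


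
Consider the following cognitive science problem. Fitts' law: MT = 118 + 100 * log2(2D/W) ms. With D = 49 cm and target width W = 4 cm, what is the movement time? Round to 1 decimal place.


MT = 118 + 100 * log2(2*49/4)
2D/W = 24.5
log2(24.5) = 4.6147
MT = 118 + 100 * 4.6147
= 579.5 ms


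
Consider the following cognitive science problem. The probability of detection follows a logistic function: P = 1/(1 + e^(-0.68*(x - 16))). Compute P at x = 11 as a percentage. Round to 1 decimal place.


P(x) = 1/(1 + e^(-0.68*(11 - 16)))
Exponent = -0.68 * -5 = 3.4
e^(3.4) = 29.9641
P = 1/(1 + 29.9641) = 0.032295
Percentage = 3.2


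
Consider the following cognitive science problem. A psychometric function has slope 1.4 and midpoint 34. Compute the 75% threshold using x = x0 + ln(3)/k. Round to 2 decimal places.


At P = 0.75: 0.75 = 1/(1 + e^(-k*(x-x0)))
Solving: e^(-k*(x-x0)) = 1/3
x = x0 + ln(3)/k
ln(3) = 1.0986
x = 34 + 1.0986/1.4
= 34 + 0.7847
= 34.78


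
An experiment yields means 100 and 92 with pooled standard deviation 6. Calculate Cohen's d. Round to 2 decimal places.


Cohen's d = (M1 - M2) / S_pooled
= (100 - 92) / 6
= 8 / 6
= 1.33


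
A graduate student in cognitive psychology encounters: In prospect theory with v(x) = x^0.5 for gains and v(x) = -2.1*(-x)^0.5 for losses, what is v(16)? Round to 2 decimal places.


Since x = 16 >= 0, use v(x) = x^0.5
16^0.5 = 4.0
v(16) = 4.00


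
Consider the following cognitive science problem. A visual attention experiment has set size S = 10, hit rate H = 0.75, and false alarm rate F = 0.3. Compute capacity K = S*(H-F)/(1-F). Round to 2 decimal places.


K = S * (H - F) / (1 - F)
H - F = 0.45
1 - F = 0.7
K = 10 * 0.45 / 0.7
= 6.43


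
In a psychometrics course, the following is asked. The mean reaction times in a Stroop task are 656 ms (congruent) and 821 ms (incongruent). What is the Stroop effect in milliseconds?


Stroop effect = RT(incongruent) - RT(congruent)
= 821 - 656
= 165 ms


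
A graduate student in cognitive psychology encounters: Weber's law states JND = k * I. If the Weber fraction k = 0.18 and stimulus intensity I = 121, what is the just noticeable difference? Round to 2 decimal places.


JND = k * I
JND = 0.18 * 121
= 21.78


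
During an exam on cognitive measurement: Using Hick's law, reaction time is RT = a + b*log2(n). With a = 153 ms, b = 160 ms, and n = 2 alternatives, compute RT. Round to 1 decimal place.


RT = 153 + 160 * log2(2)
log2(2) = 1.0
RT = 153 + 160 * 1.0
= 153 + 160.0
= 313.0 ms


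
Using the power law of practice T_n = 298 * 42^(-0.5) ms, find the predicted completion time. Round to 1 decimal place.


T_n = 298 * 42^(-0.5)
42^(-0.5) = 0.154303
T_n = 298 * 0.154303
= 46.0 ms


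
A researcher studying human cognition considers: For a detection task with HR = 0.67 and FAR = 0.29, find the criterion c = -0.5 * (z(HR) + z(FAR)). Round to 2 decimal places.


c = -0.5 * (z(HR) + z(FAR))
z(0.67) = 0.4399
z(0.29) = -0.5534
c = -0.5 * (0.4399 + -0.5534)
= -0.5 * -0.1135
= 0.06


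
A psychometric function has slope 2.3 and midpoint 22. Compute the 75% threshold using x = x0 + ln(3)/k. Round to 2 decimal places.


At P = 0.75: 0.75 = 1/(1 + e^(-k*(x-x0)))
Solving: e^(-k*(x-x0)) = 1/3
x = x0 + ln(3)/k
ln(3) = 1.0986
x = 22 + 1.0986/2.3
= 22 + 0.4777
= 22.48


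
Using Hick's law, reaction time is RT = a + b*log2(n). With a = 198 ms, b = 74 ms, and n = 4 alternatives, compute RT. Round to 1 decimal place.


RT = 198 + 74 * log2(4)
log2(4) = 2.0
RT = 198 + 74 * 2.0
= 198 + 148.0
= 346.0 ms


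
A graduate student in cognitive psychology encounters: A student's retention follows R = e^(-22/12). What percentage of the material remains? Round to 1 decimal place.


R = e^(-t/S)
-t/S = -22/12 = -1.833333
R = e^(-1.833333) = 0.15988
Percentage = 0.15988 * 100
= 16.0


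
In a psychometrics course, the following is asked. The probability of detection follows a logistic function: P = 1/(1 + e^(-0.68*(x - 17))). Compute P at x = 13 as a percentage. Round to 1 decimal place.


P(x) = 1/(1 + e^(-0.68*(13 - 17)))
Exponent = -0.68 * -4 = 2.72
e^(2.72) = 15.180322
P = 1/(1 + 15.180322) = 0.061803
Percentage = 6.2


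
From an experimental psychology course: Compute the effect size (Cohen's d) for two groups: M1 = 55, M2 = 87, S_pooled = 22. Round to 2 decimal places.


Cohen's d = (M1 - M2) / S_pooled
= (55 - 87) / 22
= -32 / 22
= -1.45


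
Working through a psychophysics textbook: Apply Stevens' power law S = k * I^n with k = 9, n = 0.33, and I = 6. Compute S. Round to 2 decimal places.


S = 9 * 6^0.33
6^0.33 = 1.8063
S = 9 * 1.8063
= 16.26


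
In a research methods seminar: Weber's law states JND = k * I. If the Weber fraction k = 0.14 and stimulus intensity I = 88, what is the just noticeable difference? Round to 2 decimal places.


JND = k * I
JND = 0.14 * 88
= 12.32


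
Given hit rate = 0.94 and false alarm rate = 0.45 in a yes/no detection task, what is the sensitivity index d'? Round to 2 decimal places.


d' = z(HR) - z(FAR)
z(0.94) = 1.5548
z(0.45) = -0.1257
d' = 1.5548 - -0.1257
= 1.68


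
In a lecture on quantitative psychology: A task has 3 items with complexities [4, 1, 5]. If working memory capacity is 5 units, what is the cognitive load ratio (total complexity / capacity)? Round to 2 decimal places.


Total complexity = 4 + 1 + 5 = 10
Load = total / capacity = 10 / 5
= 2.00


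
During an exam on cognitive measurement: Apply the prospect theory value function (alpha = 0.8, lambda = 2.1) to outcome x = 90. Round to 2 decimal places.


Since x = 90 >= 0, use v(x) = x^0.8
90^0.8 = 36.5927
v(90) = 36.59


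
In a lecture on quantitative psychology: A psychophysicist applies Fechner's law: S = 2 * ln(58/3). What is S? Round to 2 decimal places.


S = 2 * ln(58/3)
I/I0 = 19.333333
ln(19.333333) = 2.9618
S = 2 * 2.9618
= 5.92


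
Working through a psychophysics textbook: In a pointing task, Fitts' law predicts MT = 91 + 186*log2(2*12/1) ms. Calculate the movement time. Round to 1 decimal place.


MT = 91 + 186 * log2(2*12/1)
2D/W = 24.0
log2(24.0) = 4.585
MT = 91 + 186 * 4.585
= 943.8 ms


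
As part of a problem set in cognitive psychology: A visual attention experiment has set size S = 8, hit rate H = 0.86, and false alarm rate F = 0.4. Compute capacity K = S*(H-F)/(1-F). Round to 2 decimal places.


K = S * (H - F) / (1 - F)
H - F = 0.46
1 - F = 0.6
K = 8 * 0.46 / 0.6
= 6.13


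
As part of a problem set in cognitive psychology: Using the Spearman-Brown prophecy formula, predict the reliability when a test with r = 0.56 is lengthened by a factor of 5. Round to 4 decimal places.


r_new = n*r / (1 + (n-1)*r)
Numerator = 5 * 0.56 = 2.8
Denominator = 1 + 4 * 0.56 = 3.24
r_new = 2.8 / 3.24
= 0.8642


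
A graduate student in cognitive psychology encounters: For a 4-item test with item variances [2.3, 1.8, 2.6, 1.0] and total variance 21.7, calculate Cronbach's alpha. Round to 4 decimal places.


alpha = (k/(k-1)) * (1 - sum(s_i^2)/s_total^2)
sum(item variances) = 7.7
k/(k-1) = 4/3 = 1.333333
1 - 7.7/21.7 = 1 - 0.354839 = 0.645161
alpha = 1.333333 * 0.645161
= 0.8602


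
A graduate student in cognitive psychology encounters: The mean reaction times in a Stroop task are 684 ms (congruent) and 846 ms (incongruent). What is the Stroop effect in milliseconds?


Stroop effect = RT(incongruent) - RT(congruent)
= 846 - 684
= 162 ms


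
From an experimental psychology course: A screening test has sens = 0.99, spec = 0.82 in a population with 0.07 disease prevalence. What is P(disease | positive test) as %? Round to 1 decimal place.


PPV = (sens * prev) / (sens * prev + (1-spec) * (1-prev))
Numerator = 0.99 * 0.07 = 0.0693
P(positive and no disease) = (1 - spec) * (1 - prev) = (1 - 0.82) * (1 - 0.07) = 0.1674
Denominator = 0.0693 + 0.1674 = 0.2367
PPV = 0.0693 / 0.2367 = 0.292776
As percentage = 29.3


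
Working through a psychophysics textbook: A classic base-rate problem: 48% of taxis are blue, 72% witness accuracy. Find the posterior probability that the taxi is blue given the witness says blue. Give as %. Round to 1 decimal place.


P(blue | says blue) = P(says blue | blue)*P(blue) / [P(says blue | blue)*P(blue) + P(says blue | not blue)*P(not blue)]
Numerator = 0.72 * 0.48 = 0.3456
False identification = 0.28 * 0.52 = 0.1456
P = 0.3456 / (0.3456 + 0.1456)
= 0.3456 / 0.4912
As percentage = 70.4


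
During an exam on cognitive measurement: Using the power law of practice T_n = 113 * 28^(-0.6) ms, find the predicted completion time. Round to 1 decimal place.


T_n = 113 * 28^(-0.6)
28^(-0.6) = 0.135427
T_n = 113 * 0.135427
= 15.3 ms


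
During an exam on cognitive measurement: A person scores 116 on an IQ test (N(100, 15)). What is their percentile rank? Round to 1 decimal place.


z = (IQ - mean) / SD
z = (116 - 100) / 15 = 1.0667
Percentile = Phi(1.0667) * 100
Phi(1.0667) = 0.856946
= 85.7


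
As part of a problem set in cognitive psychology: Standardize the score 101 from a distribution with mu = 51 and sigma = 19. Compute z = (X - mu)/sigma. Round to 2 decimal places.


z = (X - mu) / sigma
= (101 - 51) / 19
= 50 / 19
= 2.63


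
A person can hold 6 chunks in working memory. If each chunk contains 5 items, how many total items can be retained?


Total items = chunks * items_per_chunk
= 6 * 5
= 30


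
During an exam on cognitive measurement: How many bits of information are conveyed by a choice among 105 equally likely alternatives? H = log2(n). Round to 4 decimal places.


H = log2(n)
H = log2(105)
= 6.7142


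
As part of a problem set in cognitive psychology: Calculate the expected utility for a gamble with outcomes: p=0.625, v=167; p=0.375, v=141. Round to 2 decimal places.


EU = sum(p_i * v_i)
0.625 * 167 = 104.375
0.375 * 141 = 52.875
EU = 104.375 + 52.875
= 157.25


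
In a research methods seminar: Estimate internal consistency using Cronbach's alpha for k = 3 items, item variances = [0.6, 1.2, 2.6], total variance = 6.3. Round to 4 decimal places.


alpha = (k/(k-1)) * (1 - sum(s_i^2)/s_total^2)
sum(item variances) = 4.4
k/(k-1) = 3/2 = 1.5
1 - 4.4/6.3 = 1 - 0.698413 = 0.301587
alpha = 1.5 * 0.301587
= 0.4524


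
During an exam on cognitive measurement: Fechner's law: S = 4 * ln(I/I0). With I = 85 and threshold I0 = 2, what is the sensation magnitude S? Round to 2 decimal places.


S = 4 * ln(85/2)
I/I0 = 42.5
ln(42.5) = 3.7495
S = 4 * 3.7495
= 15.00


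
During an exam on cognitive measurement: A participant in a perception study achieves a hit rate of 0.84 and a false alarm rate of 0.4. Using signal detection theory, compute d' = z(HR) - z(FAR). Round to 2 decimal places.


d' = z(HR) - z(FAR)
z(0.84) = 0.9945
z(0.4) = -0.2533
d' = 0.9945 - -0.2533
= 1.25


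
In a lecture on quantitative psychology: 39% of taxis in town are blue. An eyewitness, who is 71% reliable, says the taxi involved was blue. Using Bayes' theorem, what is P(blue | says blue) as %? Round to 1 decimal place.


P(blue | says blue) = P(says blue | blue)*P(blue) / [P(says blue | blue)*P(blue) + P(says blue | not blue)*P(not blue)]
Numerator = 0.71 * 0.39 = 0.2769
False identification = 0.29 * 0.61 = 0.1769
P = 0.2769 / (0.2769 + 0.1769)
= 0.2769 / 0.4538
As percentage = 61.0


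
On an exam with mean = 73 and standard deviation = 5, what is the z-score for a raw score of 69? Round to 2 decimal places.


z = (X - mu) / sigma
= (69 - 73) / 5
= -4 / 5
= -0.80


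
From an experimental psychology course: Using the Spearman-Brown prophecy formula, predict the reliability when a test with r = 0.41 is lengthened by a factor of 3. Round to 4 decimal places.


r_new = n*r / (1 + (n-1)*r)
Numerator = 3 * 0.41 = 1.23
Denominator = 1 + 2 * 0.41 = 1.82
r_new = 1.23 / 1.82
= 0.6758


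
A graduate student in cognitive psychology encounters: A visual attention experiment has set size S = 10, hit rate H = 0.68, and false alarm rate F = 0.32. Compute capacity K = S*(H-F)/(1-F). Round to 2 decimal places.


K = S * (H - F) / (1 - F)
H - F = 0.36
1 - F = 0.68
K = 10 * 0.36 / 0.68
= 5.29


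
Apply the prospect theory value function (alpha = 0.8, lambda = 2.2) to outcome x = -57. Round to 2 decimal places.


Since x = -57 < 0, use v(x) = -lambda*(-x)^alpha
(-x) = 57
57^0.8 = 25.3922
v(-57) = -2.2 * 25.3922
= -55.86


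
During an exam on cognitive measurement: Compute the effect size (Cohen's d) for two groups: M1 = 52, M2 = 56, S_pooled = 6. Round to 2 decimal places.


Cohen's d = (M1 - M2) / S_pooled
= (52 - 56) / 6
= -4 / 6
= -0.67


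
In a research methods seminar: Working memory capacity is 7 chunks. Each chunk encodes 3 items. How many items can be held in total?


Total items = chunks * items_per_chunk
= 7 * 3
= 21


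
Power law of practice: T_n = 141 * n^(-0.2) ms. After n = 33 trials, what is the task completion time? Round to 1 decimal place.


T_n = 141 * 33^(-0.2)
33^(-0.2) = 0.496932
T_n = 141 * 0.496932
= 70.1 ms


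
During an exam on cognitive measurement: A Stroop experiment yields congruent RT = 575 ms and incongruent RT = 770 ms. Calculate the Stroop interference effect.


Stroop effect = RT(incongruent) - RT(congruent)
= 770 - 575
= 195 ms


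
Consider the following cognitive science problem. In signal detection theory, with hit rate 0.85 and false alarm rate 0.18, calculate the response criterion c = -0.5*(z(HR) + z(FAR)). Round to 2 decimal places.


c = -0.5 * (z(HR) + z(FAR))
z(0.85) = 1.0364
z(0.18) = -0.9154
c = -0.5 * (1.0364 + -0.9154)
= -0.5 * 0.121
= -0.06
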